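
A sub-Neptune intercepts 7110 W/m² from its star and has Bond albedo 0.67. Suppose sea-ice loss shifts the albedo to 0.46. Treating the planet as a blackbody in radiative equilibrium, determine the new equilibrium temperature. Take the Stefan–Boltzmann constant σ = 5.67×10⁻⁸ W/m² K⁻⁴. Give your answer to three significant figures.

361 kelvin

With the new albedo, S(1−α₂)/4 = 959.9 W/m², so T₂ = 360.7 K.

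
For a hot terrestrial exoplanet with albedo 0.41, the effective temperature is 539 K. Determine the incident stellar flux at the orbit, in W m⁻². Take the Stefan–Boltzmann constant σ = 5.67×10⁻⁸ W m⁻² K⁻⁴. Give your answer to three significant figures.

32400 W m⁻²

Invert the energy balance for S: S = 4σT⁴/(1−α).
σT⁴ = 5.67×10⁻⁸·(539)⁴ = 4786 W m⁻².
So S = 4×4786/(1−0.41) = 32440 W m⁻².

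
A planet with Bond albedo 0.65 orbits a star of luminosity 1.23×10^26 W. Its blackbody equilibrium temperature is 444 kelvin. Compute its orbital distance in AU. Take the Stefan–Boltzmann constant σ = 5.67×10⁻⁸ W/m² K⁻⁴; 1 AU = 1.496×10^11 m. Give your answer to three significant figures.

The flux needed for this T is 4σT⁴/(1−0.65) = 25180 W/m².
Then d = [L/(4πS)]^(1/2) = 1.971×10^10 m, i.e. 0.1318 AU.

0.132 AU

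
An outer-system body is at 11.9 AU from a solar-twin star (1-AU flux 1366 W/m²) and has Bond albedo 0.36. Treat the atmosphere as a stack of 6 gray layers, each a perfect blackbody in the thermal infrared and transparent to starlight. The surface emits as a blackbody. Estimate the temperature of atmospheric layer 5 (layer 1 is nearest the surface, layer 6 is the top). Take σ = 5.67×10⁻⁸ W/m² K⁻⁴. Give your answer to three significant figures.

By the inverse-square law, S = 1366/11.9² = 9.646 W/m².
Top-of-atmosphere balance: σT_e⁴ = S(1−α)/4 = 1.543 W/m² → T_e = 72.23 K.
The net upward flux σT_e⁴ is constant between every pair of levels, so T_k⁴ = (N+1−k)T_e⁴.
With k = 5: T_5 = (6+1−5)^¼·72.23 K = 85.90 K.

85.9 kelvin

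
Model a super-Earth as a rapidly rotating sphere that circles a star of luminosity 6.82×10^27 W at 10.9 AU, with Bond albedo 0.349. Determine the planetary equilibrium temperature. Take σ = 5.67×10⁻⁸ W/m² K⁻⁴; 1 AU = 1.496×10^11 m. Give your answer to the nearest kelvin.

156 K

d = 10.9 × 1.496×10^11 m = 1.631×10^12 m.
Spreading L over a sphere of radius d: S = 6.82×10^27/(4π·1.63×10^12²) = 204.1 W/m².
The planet absorbs (1−α)S over its disc πR² and re-emits over 4πR², so the mean absorbed flux is (1−0.349)·204.1/4 = 33.22 W/m².
Balancing against σT⁴: T = (33.22/5.67×10⁻⁸)^(1/4) = 155.6 K.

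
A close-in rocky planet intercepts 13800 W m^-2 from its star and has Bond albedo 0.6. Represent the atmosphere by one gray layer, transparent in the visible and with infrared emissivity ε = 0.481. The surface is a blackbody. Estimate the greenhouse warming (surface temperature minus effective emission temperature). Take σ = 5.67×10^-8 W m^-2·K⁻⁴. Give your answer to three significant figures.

28.1 kelvin

At the top of the atmosphere, σT_e⁴ = S(1−α)/4 = 1380 W m^-2, giving T_e = 395.0 K.
For a single slab of emissivity ε, T_s⁴ = 2T_e⁴/(2−ε); thus T_s = 395.0·(1.317)^(1/4) = 423.1 K.
T_s − T_e = 423.1 − 395.0 = 28.12 K.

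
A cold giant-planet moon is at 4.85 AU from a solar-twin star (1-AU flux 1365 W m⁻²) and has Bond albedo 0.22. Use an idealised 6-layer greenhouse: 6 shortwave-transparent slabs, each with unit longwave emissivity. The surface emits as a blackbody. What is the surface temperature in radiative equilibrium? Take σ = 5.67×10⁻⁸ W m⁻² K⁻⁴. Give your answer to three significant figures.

193 K

By the inverse-square law, S = 1365/4.85² = 58.03 W m⁻².
Top-of-atmosphere balance: σT_e⁴ = S(1−α)/4 = 11.32 W m⁻² → T_e = 118.9 K.
Layer-by-layer balance gives σT_s⁴ = (N+1)σT_e⁴, so T_s = 7^¼·118.9 = 193.3 K.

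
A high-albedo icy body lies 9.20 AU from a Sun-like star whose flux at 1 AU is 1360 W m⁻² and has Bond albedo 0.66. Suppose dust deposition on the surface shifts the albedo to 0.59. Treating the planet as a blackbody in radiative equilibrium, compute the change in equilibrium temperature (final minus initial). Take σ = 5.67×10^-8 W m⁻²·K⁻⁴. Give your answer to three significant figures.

Irradiance scales as 1/d², so S = 1360 W m⁻² × (1/9.20)² = 16.07 W m⁻².
With α = 0.66, T₁ = 70.06 K.
Final:   T₂ = [S(1−0.59)/(4σ)]^(1/4) = 73.41 K.
ΔT = T₂ − T₁ = 3.357 K.

3.36 K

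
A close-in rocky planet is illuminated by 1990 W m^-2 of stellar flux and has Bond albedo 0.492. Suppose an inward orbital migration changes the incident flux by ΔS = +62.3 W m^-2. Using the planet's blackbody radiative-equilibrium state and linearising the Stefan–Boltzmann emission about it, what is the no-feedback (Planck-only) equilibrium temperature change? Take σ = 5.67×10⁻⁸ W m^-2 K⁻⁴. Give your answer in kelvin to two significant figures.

Unperturbed T_e = [1990·(1−0.492)/(4σ)]^¼ = 258.4 K.
ΔF = Δ[S(1−α)]/4 = (1−0.492)·+62.3/4 = 7.912 W m^-2.
Linearising σT⁴ gives d(σT⁴)/dT = 4σT_e³ = 3.912 W m^-2 per K.
Hence the no-feedback warming is ΔF/(4σT_e³) = 2.02 K.

2.0 K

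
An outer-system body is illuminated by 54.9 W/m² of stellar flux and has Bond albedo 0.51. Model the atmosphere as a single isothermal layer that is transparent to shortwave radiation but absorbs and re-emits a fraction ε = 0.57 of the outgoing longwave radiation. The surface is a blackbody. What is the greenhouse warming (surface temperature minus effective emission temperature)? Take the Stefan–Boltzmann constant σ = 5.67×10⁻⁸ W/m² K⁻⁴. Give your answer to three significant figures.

9.13 kelvin

The planet radiates to space at T_e = [S(1−α)/(4σ)]^(1/4) = 104.4 K.
For a single slab of emissivity ε, T_s⁴ = 2T_e⁴/(2−ε); thus T_s = 104.4·(1.399)^(1/4) = 113.5 K.
T_s − T_e = 113.5 − 104.4 = 9.130 K.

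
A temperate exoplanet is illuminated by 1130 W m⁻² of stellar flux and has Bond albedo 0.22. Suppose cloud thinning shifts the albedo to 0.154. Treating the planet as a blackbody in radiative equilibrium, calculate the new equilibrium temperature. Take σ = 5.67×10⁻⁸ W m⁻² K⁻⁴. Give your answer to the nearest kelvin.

255 K

With the new albedo, S(1−α₂)/4 = 239.0 W m⁻², so T₂ = 254.8 K.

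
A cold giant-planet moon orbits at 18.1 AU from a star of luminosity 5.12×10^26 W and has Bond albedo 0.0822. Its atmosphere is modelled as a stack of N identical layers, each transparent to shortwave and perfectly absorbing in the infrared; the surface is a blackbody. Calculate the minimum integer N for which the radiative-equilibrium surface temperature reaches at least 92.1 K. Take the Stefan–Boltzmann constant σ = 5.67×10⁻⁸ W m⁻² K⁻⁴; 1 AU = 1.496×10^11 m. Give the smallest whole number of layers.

d = 18.1 × 1.496×10^11 m = 2.708×10^12 m.
S = L/(4πd²) = 5.557 W m⁻².
The effective emission temperature is T_e = [S(1−α)/(4σ)]^¼ = 68.86 K.
T_s = (N+1)^(1/4)·T_e ≥ 92.1 K requires N+1 ≥ (T_s/T_e)⁴ = (92.1/68.86)⁴ = 3.200.
So N ≥ 2.200; the smallest integer is N = 3.

3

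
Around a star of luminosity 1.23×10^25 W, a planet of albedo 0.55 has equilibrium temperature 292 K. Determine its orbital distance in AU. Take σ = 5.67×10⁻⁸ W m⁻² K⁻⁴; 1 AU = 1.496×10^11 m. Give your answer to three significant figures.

0.109 AU

Required flux: S = 4σT⁴/(1−α) = 3664 W m⁻².
Then d = [L/(4πS)]^(1/2) = 1.634×10^10 m, i.e. 0.1093 AU.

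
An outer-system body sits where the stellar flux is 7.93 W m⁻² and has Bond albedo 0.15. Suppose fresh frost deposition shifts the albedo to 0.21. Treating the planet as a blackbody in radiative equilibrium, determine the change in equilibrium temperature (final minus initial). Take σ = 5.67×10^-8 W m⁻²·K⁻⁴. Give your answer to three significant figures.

Initial: T₁ = [S(1−0.15)/(4σ)]^(1/4) = 73.83 K.
Final:   T₂ = [S(1−0.21)/(4σ)]^(1/4) = 72.50 K.
Change: 72.50 − 73.83 = -1.339 K.

-1.34 kelvin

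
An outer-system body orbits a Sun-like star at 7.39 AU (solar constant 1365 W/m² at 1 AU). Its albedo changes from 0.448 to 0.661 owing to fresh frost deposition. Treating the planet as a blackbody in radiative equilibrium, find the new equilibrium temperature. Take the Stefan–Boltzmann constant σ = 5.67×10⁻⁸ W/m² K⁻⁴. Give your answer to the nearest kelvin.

By the inverse-square law, S = 1365/7.39² = 24.99 W/m².
T₂ = [S(1−α₂)/(4σ)]^(1/4) = [24.99·0.339/(4σ)]^(1/4) = 78.18 K.

78 K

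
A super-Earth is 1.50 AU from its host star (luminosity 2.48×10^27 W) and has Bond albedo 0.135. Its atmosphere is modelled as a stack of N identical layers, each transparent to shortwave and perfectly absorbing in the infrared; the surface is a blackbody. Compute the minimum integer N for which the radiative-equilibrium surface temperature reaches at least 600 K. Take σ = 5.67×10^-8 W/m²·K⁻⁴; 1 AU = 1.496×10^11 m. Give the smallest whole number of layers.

8

Orbital distance: d = 1.50 AU = 2.244×10^11 m.
Flux at the orbit: S = L/(4πd²) = 2.48×10^27/(4π·(2.24×10^11)²) = 3919 W/m².
Top-of-atmosphere balance: σT_e⁴ = S(1−α)/4 = 847.5 W/m² → T_e = 349.7 K.
Since T_s⁴ = (N+1)T_e⁴, we need N ≥ (T_s/T_e)⁴ − 1 = 7.670.
The minimum whole number is N = 8.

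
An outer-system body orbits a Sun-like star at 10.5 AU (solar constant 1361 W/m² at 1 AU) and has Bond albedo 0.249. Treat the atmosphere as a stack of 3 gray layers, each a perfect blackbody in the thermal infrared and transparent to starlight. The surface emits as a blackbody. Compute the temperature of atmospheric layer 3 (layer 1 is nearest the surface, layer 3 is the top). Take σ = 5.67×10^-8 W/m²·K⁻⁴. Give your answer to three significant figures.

80.0 K

Irradiance scales as 1/d², so S = 1361 W/m² × (1/10.5)² = 12.34 W/m².
Top-of-atmosphere balance: σT_e⁴ = S(1−α)/4 = 2.318 W/m² → T_e = 79.96 K.
In the N-layer model, layer k (counted from the surface) has T_k = (N+1−k)^(1/4)·T_e.
T_3 = (1)^(1/4)·79.96 = 79.96 K.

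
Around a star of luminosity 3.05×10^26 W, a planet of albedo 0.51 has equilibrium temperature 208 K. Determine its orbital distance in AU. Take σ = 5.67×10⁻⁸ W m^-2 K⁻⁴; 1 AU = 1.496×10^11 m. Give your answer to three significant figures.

Required flux: S = 4σT⁴/(1−α) = 866.4 W m^-2.
Then d = [L/(4πS)]^(1/2) = 1.674×10^11 m, i.e. 1.119 AU.

1.12 AU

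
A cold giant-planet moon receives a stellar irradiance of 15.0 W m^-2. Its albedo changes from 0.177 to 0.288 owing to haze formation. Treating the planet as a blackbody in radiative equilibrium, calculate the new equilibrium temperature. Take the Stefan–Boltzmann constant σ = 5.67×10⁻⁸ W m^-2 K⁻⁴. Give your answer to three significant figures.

82.8 K

T₂ = [S(1−α₂)/(4σ)]^(1/4) = [15.00·0.712/(4σ)]^(1/4) = 82.84 K.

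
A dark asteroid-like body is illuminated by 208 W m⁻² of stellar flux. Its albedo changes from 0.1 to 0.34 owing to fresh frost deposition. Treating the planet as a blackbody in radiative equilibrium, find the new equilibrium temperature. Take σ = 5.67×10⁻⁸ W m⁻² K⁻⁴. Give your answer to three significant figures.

157 kelvin

T₂ = [S(1−α₂)/(4σ)]^(1/4) = [208.0·0.66/(4σ)]^(1/4) = 156.9 K.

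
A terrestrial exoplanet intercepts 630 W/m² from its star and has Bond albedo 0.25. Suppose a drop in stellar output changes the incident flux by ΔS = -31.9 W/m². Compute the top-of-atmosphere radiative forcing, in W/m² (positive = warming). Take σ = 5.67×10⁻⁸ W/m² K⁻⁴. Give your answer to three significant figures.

-5.98 W/m²

ΔF = Δ[S(1−α)]/4 = (1−0.25)·-31.9/4 = -5.981 W/m².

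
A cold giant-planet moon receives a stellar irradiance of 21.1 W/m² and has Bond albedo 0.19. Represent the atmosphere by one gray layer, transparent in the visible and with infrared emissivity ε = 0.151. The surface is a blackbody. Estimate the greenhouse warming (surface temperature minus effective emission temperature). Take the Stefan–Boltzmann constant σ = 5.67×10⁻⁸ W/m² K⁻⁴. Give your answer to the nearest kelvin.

The planet radiates to space at T_e = [S(1−α)/(4σ)]^(1/4) = 93.17 K.
For a single slab of emissivity ε, T_s⁴ = 2T_e⁴/(2−ε); thus T_s = 93.17·(1.082)^(1/4) = 95.02 K.
The atmosphere warms the surface by 1.847 K.

2 K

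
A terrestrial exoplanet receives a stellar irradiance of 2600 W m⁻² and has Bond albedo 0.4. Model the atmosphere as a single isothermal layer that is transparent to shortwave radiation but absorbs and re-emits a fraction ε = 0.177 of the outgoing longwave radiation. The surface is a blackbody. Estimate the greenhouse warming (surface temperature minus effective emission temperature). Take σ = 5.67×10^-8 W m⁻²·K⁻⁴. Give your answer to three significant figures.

6.75 K

Effective emission temperature (TOA balance): σT_e⁴ = S(1−α)/4 = 390.0 W m⁻² → T_e = 288.0 K.
The surface balance (absorbed SW + ε·downward IR = σT_s⁴) with T_a⁴ = T_s⁴/2 reduces to T_s = T_e·[2/(2−ε)]^¼ = 294.7 K.
Greenhouse warming: T_s − T_e = 6.749 K.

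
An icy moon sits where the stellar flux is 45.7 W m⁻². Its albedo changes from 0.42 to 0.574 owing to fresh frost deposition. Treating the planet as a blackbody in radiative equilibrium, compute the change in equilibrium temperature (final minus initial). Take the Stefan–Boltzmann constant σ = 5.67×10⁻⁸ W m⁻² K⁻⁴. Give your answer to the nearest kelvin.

Initial: T₁ = [S(1−0.42)/(4σ)]^(1/4) = 104.0 K.
With α = 0.574, T₂ = 96.25 K.
ΔT = T₂ − T₁ = -7.720 K.

-8 kelvin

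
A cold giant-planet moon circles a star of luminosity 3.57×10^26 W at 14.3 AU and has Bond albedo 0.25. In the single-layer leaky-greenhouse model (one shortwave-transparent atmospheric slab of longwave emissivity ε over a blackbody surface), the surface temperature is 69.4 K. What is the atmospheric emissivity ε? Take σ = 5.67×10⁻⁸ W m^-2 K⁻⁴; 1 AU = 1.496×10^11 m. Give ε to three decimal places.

d = 14.3 × 1.496×10^11 m = 2.139×10^12 m.
Spreading L over a sphere of radius d: S = 3.57×10^26/(4π·2.14×10^12²) = 6.208 W m^-2.
First, T_e = [6.208·(1−0.25)/(4σ)]^(1/4) = 67.31 K.
T_s⁴ = T_e⁴·2/(2−ε) → ε = 2 − 2(T_e/T_s)⁴ = 2 − 2·(67.31/69.4)⁴ = 0.2302.

0.230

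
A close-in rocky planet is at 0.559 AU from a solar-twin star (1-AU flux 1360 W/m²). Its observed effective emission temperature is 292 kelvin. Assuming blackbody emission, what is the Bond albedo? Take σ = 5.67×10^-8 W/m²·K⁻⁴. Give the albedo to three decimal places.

0.621

Flux at the orbit: S = 1360/(0.559)² = 4352 W/m².
Rearranging the radiative balance, α = 1 − 4σT⁴/S.
4σT⁴ = 4·5.67×10⁻⁸·(292)⁴ = 1649 W/m².
1−α = 1649/4352 = 0.3788, so α = 0.6212.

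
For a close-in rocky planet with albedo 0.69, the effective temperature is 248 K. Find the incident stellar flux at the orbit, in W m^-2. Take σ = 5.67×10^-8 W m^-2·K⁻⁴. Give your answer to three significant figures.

2770 W m^-2

Invert the energy balance for S: S = 4σT⁴/(1−α).
The emitted flux is σT⁴ = 214.5 W m^-2.
So S = 4×214.5/(1−0.69) = 2768 W m^-2.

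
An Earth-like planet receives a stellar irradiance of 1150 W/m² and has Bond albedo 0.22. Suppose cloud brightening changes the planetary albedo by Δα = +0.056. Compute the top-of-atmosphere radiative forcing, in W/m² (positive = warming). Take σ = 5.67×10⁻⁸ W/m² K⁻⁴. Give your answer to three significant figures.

-16.1 W/m²

The change in absorbed flux is Δ[S(1−α)/4] = −SΔα/4 = -16.10 W/m².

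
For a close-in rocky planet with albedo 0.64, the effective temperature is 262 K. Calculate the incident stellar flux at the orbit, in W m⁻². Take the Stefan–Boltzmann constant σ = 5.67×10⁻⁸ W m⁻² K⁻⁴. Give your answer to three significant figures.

2970 W m⁻²

Invert the energy balance for S: S = 4σT⁴/(1−α).
σT⁴ = 5.67×10⁻⁸·(262)⁴ = 267.2 W m⁻².
So S = 4×267.2/(1−0.64) = 2969 W m⁻².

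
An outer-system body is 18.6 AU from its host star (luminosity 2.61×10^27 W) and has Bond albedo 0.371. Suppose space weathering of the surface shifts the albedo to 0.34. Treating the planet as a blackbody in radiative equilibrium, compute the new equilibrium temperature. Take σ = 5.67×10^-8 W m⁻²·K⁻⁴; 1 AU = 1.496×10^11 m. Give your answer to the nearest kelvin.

Orbital distance: d = 18.6 AU = 2.783×10^12 m.
S = L/(4πd²) = 26.83 W m⁻².
New equilibrium: T₂ = [(1−0.34)·26.83/(4σ)]^(1/4) = 94.00 K.

94 K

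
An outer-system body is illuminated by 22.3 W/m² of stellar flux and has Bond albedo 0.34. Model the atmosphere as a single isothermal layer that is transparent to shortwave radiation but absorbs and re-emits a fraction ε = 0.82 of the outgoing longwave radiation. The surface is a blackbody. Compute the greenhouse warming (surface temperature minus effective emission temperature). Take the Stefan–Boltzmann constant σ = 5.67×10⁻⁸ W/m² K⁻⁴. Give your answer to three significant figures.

12.7 K

Effective emission temperature (TOA balance): σT_e⁴ = S(1−α)/4 = 3.679 W/m² → T_e = 89.75 K.
Surface balance with a leaky layer gives σT_s⁴ = σT_e⁴·2/(2−ε), so T_s = T_e·[2/(2−0.82)]^(1/4) = 102.4 K.
Greenhouse warming: T_s − T_e = 12.66 K.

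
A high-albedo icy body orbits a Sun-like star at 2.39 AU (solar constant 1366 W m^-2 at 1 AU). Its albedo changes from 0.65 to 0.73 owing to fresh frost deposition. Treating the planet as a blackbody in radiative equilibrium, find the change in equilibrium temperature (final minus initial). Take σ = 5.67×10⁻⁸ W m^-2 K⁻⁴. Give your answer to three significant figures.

-8.71 kelvin

Flux at the orbit: S = 1366/(2.39)² = 239.1 W m^-2.
Before: T₁ = [239.1·0.35/(4σ)]^(1/4) = 138.6 K.
Final:   T₂ = [S(1−0.73)/(4σ)]^(1/4) = 129.9 K.
Change: 129.9 − 138.6 = -8.707 K.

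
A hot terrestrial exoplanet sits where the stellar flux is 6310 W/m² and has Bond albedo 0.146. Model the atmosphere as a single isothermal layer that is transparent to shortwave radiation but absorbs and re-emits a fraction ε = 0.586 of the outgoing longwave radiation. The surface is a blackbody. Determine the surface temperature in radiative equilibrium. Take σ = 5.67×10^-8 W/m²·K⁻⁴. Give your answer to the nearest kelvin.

428 kelvin

At the top of the atmosphere, σT_e⁴ = S(1−α)/4 = 1347 W/m², giving T_e = 392.6 K.
For a single slab of emissivity ε, T_s⁴ = 2T_e⁴/(2−ε); thus T_s = 392.6·(1.414)^(1/4) = 428.2 K.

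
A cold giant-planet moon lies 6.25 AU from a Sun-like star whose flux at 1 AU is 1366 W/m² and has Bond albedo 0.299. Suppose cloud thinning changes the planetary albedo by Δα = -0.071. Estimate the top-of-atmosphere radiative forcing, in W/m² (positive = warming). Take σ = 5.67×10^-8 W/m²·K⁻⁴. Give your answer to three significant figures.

Flux at the orbit: S = 1366/(6.25)² = 34.97 W/m².
ΔF = −(S/4)Δα = −(34.97/4)×(-0.071) = 0.6207 W/m².

0.621 W/m²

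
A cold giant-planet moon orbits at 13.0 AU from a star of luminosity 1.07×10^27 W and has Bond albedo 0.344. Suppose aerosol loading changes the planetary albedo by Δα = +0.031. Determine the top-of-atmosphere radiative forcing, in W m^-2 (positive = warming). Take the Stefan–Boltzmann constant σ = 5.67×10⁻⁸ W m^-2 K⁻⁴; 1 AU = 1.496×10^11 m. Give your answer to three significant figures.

-0.174 W m^-2

Orbital distance: d = 13.0 AU = 1.945×10^12 m.
S = L/(4πd²) = 22.51 W m^-2.
ΔF = −(S/4)Δα = −(22.51/4)×(+0.031) = -0.1745 W m^-2.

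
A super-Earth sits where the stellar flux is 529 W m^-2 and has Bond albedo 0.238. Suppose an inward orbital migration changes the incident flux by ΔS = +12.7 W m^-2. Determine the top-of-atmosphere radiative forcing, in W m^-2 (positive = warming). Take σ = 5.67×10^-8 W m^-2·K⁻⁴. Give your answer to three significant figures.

TOA radiative forcing: ΔF = (1−α)ΔS/4 = 0.762·(+12.7)/4 = 2.419 W m^-2.

2.42 W m^-2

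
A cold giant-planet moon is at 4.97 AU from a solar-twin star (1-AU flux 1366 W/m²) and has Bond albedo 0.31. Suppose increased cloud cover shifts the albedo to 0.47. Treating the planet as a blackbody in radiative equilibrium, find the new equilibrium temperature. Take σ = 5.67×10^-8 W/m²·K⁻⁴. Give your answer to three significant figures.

107 kelvin

Irradiance scales as 1/d², so S = 1366 W/m² × (1/4.97)² = 55.30 W/m².
With the new albedo, S(1−α₂)/4 = 7.327 W/m², so T₂ = 106.6 K.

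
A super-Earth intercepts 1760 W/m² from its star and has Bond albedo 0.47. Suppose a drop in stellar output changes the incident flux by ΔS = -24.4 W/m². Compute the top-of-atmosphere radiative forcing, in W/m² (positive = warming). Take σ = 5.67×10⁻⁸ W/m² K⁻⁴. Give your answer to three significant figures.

-3.23 W/m²

ΔF = Δ[S(1−α)]/4 = (1−0.47)·-24.4/4 = -3.233 W/m².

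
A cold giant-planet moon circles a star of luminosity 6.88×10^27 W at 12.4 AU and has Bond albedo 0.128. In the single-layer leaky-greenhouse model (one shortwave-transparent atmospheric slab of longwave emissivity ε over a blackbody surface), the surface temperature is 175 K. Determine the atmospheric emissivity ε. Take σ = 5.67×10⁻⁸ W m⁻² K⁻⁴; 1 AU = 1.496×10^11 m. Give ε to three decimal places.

d = 12.4 × 1.496×10^11 m = 1.855×10^12 m.
S = L/(4πd²) = 159.1 W m⁻².
TOA balance gives T_e = 157.3 K.
Since (2−ε)/2 = (T_e/T_s)⁴ = 0.6522, ε = 0.6956.

0.696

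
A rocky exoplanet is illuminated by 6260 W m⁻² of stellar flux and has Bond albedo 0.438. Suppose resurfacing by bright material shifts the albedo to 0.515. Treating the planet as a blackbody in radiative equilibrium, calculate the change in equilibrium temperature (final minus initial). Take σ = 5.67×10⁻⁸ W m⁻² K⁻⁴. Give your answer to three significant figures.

-12.8 K

Before: T₁ = [6260·0.562/(4σ)]^(1/4) = 352.9 K.
Final:   T₂ = [S(1−0.515)/(4σ)]^(1/4) = 340.1 K.
Change: 340.1 − 352.9 = -12.76 K.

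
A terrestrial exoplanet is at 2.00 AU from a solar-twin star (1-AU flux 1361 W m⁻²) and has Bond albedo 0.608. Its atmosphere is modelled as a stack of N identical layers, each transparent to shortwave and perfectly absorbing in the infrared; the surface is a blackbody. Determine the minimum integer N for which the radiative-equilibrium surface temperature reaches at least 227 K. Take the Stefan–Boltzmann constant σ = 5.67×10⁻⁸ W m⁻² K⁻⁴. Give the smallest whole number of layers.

By the inverse-square law, S = 1361/2.00² = 340.2 W m⁻².
The effective emission temperature is T_e = [S(1−α)/(4σ)]^¼ = 155.7 K.
T_s = (N+1)^(1/4)·T_e ≥ 227 K requires N+1 ≥ (T_s/T_e)⁴ = (227/155.7)⁴ = 4.515.
The minimum whole number is N = 4.

4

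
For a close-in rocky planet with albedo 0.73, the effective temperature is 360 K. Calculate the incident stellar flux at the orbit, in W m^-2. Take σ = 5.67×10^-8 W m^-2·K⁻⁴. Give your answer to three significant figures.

14100 W m^-2

Invert the energy balance for S: S = 4σT⁴/(1−α).
The emitted flux is σT⁴ = 952.3 W m^-2.
So S = 4×952.3/(1−0.73) = 14110 W m^-2.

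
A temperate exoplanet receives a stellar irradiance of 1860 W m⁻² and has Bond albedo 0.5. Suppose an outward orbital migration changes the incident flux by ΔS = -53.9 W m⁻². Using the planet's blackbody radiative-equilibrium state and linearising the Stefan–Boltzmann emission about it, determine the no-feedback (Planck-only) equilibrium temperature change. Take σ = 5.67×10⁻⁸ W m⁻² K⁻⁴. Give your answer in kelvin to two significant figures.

Reference equilibrium: T_e = [S(1−α)/(4σ)]^(1/4) = 253.1 K.
Only a fraction (1−α) is absorbed and it's spread over 4πR², so ΔF = (1−α)ΔS/4 = -6.737 W m⁻².
Linearising σT⁴ gives d(σT⁴)/dT = 4σT_e³ = 3.675 W m⁻² per K.
ΔT₀ = ΔF/λ_P = -6.737/3.675 = -1.83 K.

-1.8 kelvin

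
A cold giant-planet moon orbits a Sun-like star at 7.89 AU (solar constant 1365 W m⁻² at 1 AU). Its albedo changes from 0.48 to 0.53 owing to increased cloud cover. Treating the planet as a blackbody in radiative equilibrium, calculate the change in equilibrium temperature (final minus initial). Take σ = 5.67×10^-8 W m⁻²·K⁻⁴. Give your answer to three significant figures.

By the inverse-square law, S = 1365/7.89² = 21.93 W m⁻².
Before: T₁ = [21.93·0.52/(4σ)]^(1/4) = 84.20 K.
Final:   T₂ = [S(1−0.53)/(4σ)]^(1/4) = 82.10 K.
Change: 82.10 − 84.20 = -2.102 K.

-2.10 K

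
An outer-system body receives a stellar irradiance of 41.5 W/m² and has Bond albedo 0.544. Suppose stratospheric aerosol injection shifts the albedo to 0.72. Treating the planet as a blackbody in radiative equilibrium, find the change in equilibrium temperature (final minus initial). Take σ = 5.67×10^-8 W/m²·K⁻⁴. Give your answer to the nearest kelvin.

Before: T₁ = [41.50·0.456/(4σ)]^(1/4) = 95.57 K.
With α = 0.72, T₂ = 84.60 K.
ΔT = T₂ − T₁ = -10.97 K.

-11 kelvin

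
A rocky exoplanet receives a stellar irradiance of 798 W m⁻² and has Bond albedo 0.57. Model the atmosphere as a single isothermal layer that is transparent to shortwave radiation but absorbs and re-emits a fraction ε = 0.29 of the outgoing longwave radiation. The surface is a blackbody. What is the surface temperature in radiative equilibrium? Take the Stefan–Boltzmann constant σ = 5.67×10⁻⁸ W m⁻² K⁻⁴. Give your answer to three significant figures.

205 K

At the top of the atmosphere, σT_e⁴ = S(1−α)/4 = 85.79 W m⁻², giving T_e = 197.2 K.
The surface balance (absorbed SW + ε·downward IR = σT_s⁴) with T_a⁴ = T_s⁴/2 reduces to T_s = T_e·[2/(2−ε)]^¼ = 205.1 K.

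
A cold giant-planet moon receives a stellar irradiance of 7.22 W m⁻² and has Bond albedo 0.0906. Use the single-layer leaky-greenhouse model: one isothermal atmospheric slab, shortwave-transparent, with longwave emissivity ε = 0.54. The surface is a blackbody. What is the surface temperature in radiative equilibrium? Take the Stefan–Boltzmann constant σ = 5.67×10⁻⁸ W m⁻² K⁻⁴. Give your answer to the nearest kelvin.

At the top of the atmosphere, σT_e⁴ = S(1−α)/4 = 1.641 W m⁻², giving T_e = 73.35 K.
For a single slab of emissivity ε, T_s⁴ = 2T_e⁴/(2−ε); thus T_s = 73.35·(1.37)^(1/4) = 79.36 K.

79 K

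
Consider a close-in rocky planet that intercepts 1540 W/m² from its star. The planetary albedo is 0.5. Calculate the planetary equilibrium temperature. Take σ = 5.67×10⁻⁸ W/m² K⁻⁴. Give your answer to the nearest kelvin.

Absorbed flux (global mean): S(1−α)/4 = 1540·0.5/4 = 192.5 W/m².
In equilibrium σT⁴ equals this, so T = 241.4 K.

241 kelvin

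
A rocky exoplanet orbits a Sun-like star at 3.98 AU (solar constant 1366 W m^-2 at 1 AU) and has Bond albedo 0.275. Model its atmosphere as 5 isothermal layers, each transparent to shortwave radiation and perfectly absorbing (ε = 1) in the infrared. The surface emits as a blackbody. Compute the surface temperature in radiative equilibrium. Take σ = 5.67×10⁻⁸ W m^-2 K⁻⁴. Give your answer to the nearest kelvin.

Flux at the orbit: S = 1366/(3.98)² = 86.24 W m^-2.
Top-of-atmosphere balance: σT_e⁴ = S(1−α)/4 = 15.63 W m^-2 → T_e = 128.9 K.
For an N-layer opaque stack, T_s⁴ = (N+1)T_e⁴, hence T_s = (6)^(1/4)×128.9 K = 201.7 K.

202 K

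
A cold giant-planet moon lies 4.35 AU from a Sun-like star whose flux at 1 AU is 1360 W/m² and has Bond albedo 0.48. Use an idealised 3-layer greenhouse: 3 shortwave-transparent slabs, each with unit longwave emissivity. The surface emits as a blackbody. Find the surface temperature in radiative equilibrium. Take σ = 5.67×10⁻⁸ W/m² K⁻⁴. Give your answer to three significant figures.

160 kelvin

Flux at the orbit: S = 1360/(4.35)² = 71.87 W/m².
Top-of-atmosphere balance: σT_e⁴ = S(1−α)/4 = 9.343 W/m² → T_e = 113.3 K.
For an N-layer opaque stack, T_s⁴ = (N+1)T_e⁴, hence T_s = (4)^(1/4)×113.3 K = 160.2 K.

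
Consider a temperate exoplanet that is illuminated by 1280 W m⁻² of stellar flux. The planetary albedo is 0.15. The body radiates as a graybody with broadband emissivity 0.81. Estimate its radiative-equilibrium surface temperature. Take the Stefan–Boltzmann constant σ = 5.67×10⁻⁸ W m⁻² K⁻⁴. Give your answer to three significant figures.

277 K

Absorbed flux (global mean): S(1−α)/4 = 1280·0.85/4 = 272.0 W m⁻².
Equating to εσT⁴ with ε = 0.81: T = (272.0/0.81σ)^(1/4) = 277.4 K.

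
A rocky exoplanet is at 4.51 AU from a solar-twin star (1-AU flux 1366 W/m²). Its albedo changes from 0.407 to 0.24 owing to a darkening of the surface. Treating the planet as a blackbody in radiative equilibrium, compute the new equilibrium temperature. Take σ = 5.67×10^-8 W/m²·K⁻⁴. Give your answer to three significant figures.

Irradiance scales as 1/d², so S = 1366 W/m² × (1/4.51)² = 67.16 W/m².
With the new albedo, S(1−α₂)/4 = 12.76 W/m², so T₂ = 122.5 K.

122 K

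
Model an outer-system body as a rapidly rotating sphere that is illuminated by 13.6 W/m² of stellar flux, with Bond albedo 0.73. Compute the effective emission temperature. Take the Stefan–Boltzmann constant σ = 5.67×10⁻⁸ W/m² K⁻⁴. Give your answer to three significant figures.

Absorbed flux (global mean): S(1−α)/4 = 13.60·0.27/4 = 0.9180 W/m².
Balancing against σT⁴: T = (0.9180/5.67×10⁻⁸)^(1/4) = 63.43 K.

63.4 kelvin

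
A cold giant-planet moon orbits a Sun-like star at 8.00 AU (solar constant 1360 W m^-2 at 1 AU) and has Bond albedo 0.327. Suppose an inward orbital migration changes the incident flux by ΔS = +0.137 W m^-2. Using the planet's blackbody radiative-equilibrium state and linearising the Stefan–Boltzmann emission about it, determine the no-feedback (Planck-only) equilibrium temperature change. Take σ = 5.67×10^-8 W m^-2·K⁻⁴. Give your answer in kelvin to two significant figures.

0.14 K

Flux at the orbit: S = 1360/(8.00)² = 21.25 W m^-2.
Reference equilibrium: T_e = [S(1−α)/(4σ)]^(1/4) = 89.11 K.
TOA radiative forcing: ΔF = (1−α)ΔS/4 = 0.673·(+0.137)/4 = 0.02305 W m^-2.
Planck response: λ_P = 4σT_e³ = 4·5.67×10⁻⁸·(89.11)³ = 0.1605 W m^-2/K.
Hence the no-feedback warming is ΔF/(4σT_e³) = 0.144 K.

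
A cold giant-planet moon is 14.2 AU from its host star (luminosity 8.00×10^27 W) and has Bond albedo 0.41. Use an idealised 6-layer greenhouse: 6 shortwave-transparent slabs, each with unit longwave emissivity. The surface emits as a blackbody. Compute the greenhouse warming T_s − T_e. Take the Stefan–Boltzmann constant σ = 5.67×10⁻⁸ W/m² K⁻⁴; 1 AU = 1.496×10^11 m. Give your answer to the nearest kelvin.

d = 14.2 × 1.496×10^11 m = 2.124×10^12 m.
Flux at the orbit: S = L/(4πd²) = 8.00×10^27/(4π·(2.12×10^12)²) = 141.1 W/m².
OLR = S(1−α)/4 = 20.81 W/m²; the top layer radiates at T_e = 138.4 K.
Surface: T_s = (7)^¼·T_e = 225.1 K.
So the greenhouse effect raises the surface by 225.1 − 138.4 = 86.72 K.

87 K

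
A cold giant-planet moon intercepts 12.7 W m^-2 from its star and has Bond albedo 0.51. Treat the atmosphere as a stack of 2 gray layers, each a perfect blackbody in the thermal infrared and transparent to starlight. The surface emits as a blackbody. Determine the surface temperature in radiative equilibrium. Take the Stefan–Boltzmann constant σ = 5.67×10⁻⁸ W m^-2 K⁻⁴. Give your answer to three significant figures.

The effective emission temperature is T_e = [S(1−α)/(4σ)]^¼ = 72.38 K.
Layer-by-layer balance gives σT_s⁴ = (N+1)σT_e⁴, so T_s = 3^¼·72.38 = 95.25 K.

95.3 K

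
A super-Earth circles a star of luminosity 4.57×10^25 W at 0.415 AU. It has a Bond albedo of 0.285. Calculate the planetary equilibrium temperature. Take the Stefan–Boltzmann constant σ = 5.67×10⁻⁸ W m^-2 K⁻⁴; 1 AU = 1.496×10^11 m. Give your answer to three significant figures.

234 K

Orbital distance: d = 0.415 AU = 6.208×10^10 m.
Spreading L over a sphere of radius d: S = 4.57×10^25/(4π·6.21×10^10²) = 943.5 W m^-2.
Absorbed flux (global mean): S(1−α)/4 = 943.5·0.715/4 = 168.7 W m^-2.
Set σT⁴ = 168.7 → T = (168.7/σ)^(1/4) = 233.5 K.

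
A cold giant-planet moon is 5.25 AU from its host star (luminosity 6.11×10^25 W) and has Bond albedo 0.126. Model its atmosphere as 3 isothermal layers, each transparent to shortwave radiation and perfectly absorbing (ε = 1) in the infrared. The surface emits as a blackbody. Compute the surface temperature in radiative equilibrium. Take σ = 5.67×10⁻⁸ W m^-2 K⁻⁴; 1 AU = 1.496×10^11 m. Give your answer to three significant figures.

Orbital distance: d = 5.25 AU = 7.854×10^11 m.
Flux at the orbit: S = L/(4πd²) = 6.11×10^25/(4π·(7.85×10^11)²) = 7.882 W m^-2.
OLR = S(1−α)/4 = 1.722 W m^-2; the top layer radiates at T_e = 74.24 K.
With N = 3 opaque layers, T_s = (N+1)^(1/4)·T_e = 4^(1/4)·74.24 = 105.0 K.

105 K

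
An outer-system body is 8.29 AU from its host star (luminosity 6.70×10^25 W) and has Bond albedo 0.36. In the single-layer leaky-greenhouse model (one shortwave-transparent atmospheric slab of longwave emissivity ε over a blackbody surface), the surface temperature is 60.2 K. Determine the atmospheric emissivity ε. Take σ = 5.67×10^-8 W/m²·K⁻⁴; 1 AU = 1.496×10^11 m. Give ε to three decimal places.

0.510

d = 8.29 × 1.496×10^11 m = 1.240×10^12 m.
Flux at the orbit: S = L/(4πd²) = 6.70×10^25/(4π·(1.24×10^12)²) = 3.467 W/m².
First, T_e = [3.467·(1−0.36)/(4σ)]^(1/4) = 55.93 K.
T_s⁴ = T_e⁴·2/(2−ε) → ε = 2 − 2(T_e/T_s)⁴ = 2 − 2·(55.93/60.2)⁴ = 0.5104.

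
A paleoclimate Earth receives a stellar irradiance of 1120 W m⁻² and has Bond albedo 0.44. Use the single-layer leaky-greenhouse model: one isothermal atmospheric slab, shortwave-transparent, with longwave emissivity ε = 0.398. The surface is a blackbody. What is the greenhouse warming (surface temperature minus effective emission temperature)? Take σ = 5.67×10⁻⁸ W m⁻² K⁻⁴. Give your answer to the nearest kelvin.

13 kelvin

At the top of the atmosphere, σT_e⁴ = S(1−α)/4 = 156.8 W m⁻², giving T_e = 229.3 K.
Surface balance with a leaky layer gives σT_s⁴ = σT_e⁴·2/(2−ε), so T_s = T_e·[2/(2−0.398)]^(1/4) = 242.4 K.
T_s − T_e = 242.4 − 229.3 = 13.08 K.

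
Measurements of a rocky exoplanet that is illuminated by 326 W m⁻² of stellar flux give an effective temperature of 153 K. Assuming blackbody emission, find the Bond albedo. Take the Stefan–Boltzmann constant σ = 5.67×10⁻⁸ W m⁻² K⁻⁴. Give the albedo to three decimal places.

0.619

Rearranging the radiative balance, α = 1 − 4σT⁴/S.
σT⁴ = 31.07 W m⁻², so 4σT⁴ = 124.3 W m⁻².
Hence α = 1 − 124.3/326.0 = 0.6188.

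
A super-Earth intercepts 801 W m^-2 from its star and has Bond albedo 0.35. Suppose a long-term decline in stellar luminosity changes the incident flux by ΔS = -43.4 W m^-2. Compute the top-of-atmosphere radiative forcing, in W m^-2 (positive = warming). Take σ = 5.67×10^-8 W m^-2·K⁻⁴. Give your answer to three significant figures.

-7.05 W m^-2

ΔF = Δ[S(1−α)]/4 = (1−0.35)·-43.4/4 = -7.053 W m^-2.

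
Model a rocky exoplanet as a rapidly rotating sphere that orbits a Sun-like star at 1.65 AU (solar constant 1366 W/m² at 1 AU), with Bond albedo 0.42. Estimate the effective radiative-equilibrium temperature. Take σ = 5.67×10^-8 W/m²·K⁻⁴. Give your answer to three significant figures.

Irradiance scales as 1/d², so S = 1366 W/m² × (1/1.65)² = 501.7 W/m².
Averaging over the sphere, the absorbed flux is S(1−α)/4 = 72.75 W/m².
Balancing against σT⁴: T = (72.75/5.67×10⁻⁸)^(1/4) = 189.3 K.

189 K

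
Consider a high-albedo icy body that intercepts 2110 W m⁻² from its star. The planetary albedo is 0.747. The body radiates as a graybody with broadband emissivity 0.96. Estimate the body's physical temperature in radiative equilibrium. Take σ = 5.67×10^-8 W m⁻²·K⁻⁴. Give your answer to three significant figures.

Averaging over the sphere, the absorbed flux is S(1−α)/4 = 133.5 W m⁻².
Equating to εσT⁴ with ε = 0.96: T = (133.5/0.96σ)^(1/4) = 222.5 K.

223 kelvin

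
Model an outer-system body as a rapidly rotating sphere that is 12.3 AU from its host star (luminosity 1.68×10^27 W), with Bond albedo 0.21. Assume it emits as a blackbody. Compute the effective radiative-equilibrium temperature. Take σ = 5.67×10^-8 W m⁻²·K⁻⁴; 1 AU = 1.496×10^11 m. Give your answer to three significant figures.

108 kelvin

Orbital distance: d = 12.3 AU = 1.840×10^12 m.
S = L/(4πd²) = 39.48 W m⁻².
The planet absorbs (1−α)S over its disc πR² and re-emits over 4πR², so the mean absorbed flux is (1−0.21)·39.48/4 = 7.798 W m⁻².
Balancing against σT⁴: T = (7.798/5.67×10⁻⁸)^(1/4) = 108.3 K.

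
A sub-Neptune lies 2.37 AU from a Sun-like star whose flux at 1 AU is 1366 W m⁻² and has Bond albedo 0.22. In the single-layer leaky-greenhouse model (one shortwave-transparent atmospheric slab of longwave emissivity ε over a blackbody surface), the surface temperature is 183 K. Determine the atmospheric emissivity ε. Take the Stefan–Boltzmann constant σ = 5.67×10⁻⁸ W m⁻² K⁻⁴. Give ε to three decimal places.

Flux at the orbit: S = 1366/(2.37)² = 243.2 W m⁻².
TOA balance gives T_e = 170.1 K.
Since (2−ε)/2 = (T_e/T_s)⁴ = 0.7458, ε = 0.5085.

0.508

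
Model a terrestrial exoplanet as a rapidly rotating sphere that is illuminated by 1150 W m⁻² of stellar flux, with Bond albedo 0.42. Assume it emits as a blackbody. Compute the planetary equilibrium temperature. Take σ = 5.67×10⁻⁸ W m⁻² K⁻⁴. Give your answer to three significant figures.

The planet absorbs (1−α)S over its disc πR² and re-emits over 4πR², so the mean absorbed flux is (1−0.42)·1150/4 = 166.8 W m⁻².
Balancing against σT⁴: T = (166.8/5.67×10⁻⁸)^(1/4) = 232.9 K.

233 K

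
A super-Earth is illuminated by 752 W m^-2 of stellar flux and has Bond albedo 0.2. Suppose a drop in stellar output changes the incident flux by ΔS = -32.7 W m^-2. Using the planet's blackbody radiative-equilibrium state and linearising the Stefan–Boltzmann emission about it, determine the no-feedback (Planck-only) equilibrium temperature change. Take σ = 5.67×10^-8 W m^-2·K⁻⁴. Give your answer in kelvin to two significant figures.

-2.5 K

Reference equilibrium: T_e = [S(1−α)/(4σ)]^(1/4) = 226.9 K.
Only a fraction (1−α) is absorbed and it's spread over 4πR², so ΔF = (1−α)ΔS/4 = -6.540 W m^-2.
Linearising σT⁴ gives d(σT⁴)/dT = 4σT_e³ = 2.651 W m^-2 per K.
Hence the no-feedback warming is ΔF/(4σT_e³) = -2.47 K.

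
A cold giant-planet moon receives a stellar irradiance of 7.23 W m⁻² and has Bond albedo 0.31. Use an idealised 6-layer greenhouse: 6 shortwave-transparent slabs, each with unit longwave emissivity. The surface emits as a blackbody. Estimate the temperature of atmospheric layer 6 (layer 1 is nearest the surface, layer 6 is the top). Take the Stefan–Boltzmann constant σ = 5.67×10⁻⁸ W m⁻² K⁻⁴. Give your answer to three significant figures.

68.5 kelvin

Top-of-atmosphere balance: σT_e⁴ = S(1−α)/4 = 1.247 W m⁻² → T_e = 68.48 K.
The net upward flux σT_e⁴ is constant between every pair of levels, so T_k⁴ = (N+1−k)T_e⁴.
With k = 6: T_6 = (6+1−6)^¼·68.48 K = 68.48 K.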